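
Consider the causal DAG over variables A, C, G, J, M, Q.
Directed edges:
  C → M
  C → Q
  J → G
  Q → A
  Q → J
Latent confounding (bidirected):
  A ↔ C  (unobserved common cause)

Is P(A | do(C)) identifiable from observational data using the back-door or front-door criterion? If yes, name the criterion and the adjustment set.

P(A|do(C)): frontdoor, adjust for {Q}.

desc(C)\{C}={A,G,J,M,Q}; candidates ⊆ {—}.
C↔A: latent back-door arc(s) into C.
size 0: {}; under {} C still reaches {A} ∋ A.
C↔A cannot be blocked by any observed set — no back-door set.
{Q}: (i) intercepts every directed C→A path; (ii) no back-door C→{Q}; (iii) {C} blocks every back-door {Q}→A. Front-door holds.
P(A|do(C)) = Σ_{Q} P(Q|C) Σ_{C'} P(A|Q,C')P(C').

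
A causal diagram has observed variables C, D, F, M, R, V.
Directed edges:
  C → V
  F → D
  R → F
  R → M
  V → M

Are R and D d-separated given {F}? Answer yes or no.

Yes — R ⊥ D | {F}.

Bayes-Ball from R | {F} reaches {M}.
D ∉ reach(R|{F}) ⇒ R ⊥ D | {F}.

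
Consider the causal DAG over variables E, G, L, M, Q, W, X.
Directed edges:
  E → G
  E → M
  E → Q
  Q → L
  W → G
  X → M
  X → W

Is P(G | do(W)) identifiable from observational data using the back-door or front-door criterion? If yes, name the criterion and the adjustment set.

desc(W)\{W}={G}; candidates ⊆ {E,L,M,Q,X}.
∅: W⊥G given ∅ in G with W→· removed — back-door holds.
P(G|do(W)) = P(G|W) — no adjustment needed.

P(G|do(W)): backdoor, adjust for ∅.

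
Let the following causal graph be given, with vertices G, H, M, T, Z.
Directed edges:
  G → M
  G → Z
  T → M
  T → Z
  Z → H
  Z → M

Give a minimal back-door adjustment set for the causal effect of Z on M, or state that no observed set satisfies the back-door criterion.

desc(Z)\{Z}={H,M}; candidates ⊆ {G,T}.
size 0: {}; under {} Z still reaches {G,M,T} ∋ M.
size 1: {G}, {T}; under {G} Z still reaches {M,T} ∋ M.
{G,T}: Z⊥M given {G,T} in G with Z→· removed — back-door holds.

Z→M: minimal back-door set {G, T}.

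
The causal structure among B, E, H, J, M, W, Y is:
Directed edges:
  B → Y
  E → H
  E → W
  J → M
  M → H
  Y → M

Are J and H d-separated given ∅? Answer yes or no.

Bayes-Ball from J | ∅ reaches {H,M}.
H ∈ reach(J|∅) ⇒ J ⊥̸ H | ∅.

No — J and H are d-connected given ∅.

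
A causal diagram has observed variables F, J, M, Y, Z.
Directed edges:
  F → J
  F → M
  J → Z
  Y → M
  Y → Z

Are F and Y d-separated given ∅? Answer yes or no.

Bayes-Ball from F | ∅ reaches {J,M,Z}.
Y ∉ reach(F|∅) ⇒ F ⊥ Y | ∅.

Yes — F ⊥ Y | ∅.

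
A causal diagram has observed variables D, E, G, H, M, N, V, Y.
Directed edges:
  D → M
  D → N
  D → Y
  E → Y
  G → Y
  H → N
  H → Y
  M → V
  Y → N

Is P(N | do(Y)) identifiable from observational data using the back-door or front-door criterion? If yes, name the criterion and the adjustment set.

P(N|do(Y)): backdoor, adjust for {D, H}.

desc(Y)\{Y}={N}; candidates ⊆ {D,E,G,H,M,V}.
size 0: {}; under {} Y still reaches {D,E,G,H,M,N,V} ∋ N.
size 1: {D}, {E}, {G} …(+3); under {D} Y still reaches {E,G,H,N} ∋ N.
{D,H}: Y⊥N given {D,H} in G with Y→· removed — back-door holds.
P(N|do(Y)) = Σ_{D,H} P(N|Y,D,H)·P(D,H).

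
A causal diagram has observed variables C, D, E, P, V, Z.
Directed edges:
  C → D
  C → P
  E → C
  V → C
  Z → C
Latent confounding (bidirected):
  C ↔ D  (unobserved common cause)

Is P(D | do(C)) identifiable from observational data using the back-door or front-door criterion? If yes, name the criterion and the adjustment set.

desc(C)\{C}={D,P}; candidates ⊆ {E,V,Z}.
C↔D: latent back-door arc(s) into C.
size 0: {}; under {} C still reaches {D,E,V,Z} ∋ D.
size 1: {E}, {V}, {Z}; under {E} C still reaches {D,V,Z} ∋ D.
size 2: {E,V}, {E,Z}, {V,Z}; under {E,V} C still reaches {D,Z} ∋ D.
C↔D cannot be blocked by any observed set — no back-door set.
No mediator lies on a directed C→…→D path.
Neither criterion identifies P(D|do(C)) in this graph.

P(D|do(C)): not identifiable (no BD/FD set).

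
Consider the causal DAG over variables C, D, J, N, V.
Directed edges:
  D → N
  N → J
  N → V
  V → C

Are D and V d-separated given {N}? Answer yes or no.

Bayes-Ball from D | {N} reaches ∅.
V ∉ reach(D|{N}) ⇒ D ⊥ V | {N}.

Yes — D ⊥ V | {N}.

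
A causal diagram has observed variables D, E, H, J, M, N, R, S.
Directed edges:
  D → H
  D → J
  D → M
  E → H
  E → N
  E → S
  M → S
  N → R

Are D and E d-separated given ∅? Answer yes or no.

Yes — D ⊥ E | ∅.

Bayes-Ball from D | ∅ reaches {H,J,M,S}.
E ∉ reach(D|∅) ⇒ D ⊥ E | ∅.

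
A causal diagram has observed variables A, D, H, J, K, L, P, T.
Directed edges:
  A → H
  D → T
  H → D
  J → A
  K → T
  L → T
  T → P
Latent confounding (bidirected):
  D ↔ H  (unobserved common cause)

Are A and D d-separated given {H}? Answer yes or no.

No — A and D are d-connected given {H}.

Bayes-Ball from A | {H} reaches {D,J,P,T}.
D ∈ reach(A|{H}) ⇒ A ⊥̸ D | {H}.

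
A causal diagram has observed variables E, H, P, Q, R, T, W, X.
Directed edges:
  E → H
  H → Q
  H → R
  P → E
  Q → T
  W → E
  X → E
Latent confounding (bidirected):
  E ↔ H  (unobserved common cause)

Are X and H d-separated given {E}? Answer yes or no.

No — X and H are d-connected given {E}.

Bayes-Ball from X | {E} reaches {H,P,Q,R,T,W}.
H ∈ reach(X|{E}) ⇒ X ⊥̸ H | {E}.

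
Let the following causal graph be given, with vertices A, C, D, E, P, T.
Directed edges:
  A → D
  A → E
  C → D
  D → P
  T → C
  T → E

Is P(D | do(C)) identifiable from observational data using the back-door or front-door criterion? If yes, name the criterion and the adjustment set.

desc(C)\{C}={D,P}; candidates ⊆ {A,E,T}.
∅: C⊥D given ∅ in G with C→· removed — back-door holds.
P(D|do(C)) = P(D|C) — no adjustment needed.

P(D|do(C)): backdoor, adjust for ∅.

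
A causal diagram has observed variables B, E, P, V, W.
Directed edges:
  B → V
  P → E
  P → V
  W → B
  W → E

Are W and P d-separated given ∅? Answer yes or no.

Bayes-Ball from W | ∅ reaches {B,E,V}.
P ∉ reach(W|∅) ⇒ W ⊥ P | ∅.

Yes — W ⊥ P | ∅.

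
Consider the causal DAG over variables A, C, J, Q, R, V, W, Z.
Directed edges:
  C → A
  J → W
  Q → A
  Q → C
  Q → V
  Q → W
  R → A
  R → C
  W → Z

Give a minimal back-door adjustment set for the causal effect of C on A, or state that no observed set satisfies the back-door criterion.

desc(C)\{C}={A}; candidates ⊆ {J,Q,R,V,W,Z}.
size 0: {}; under {} C still reaches {A,Q,R,V,W,Z} ∋ A.
size 1: {J}, {Q}, {R} …(+3); under {J} C still reaches {A,Q,R,V,W,Z} ∋ A.
{Q,R}: C⊥A given {Q,R} in G with C→· removed — back-door holds.

C→A: minimal back-door set {Q, R}.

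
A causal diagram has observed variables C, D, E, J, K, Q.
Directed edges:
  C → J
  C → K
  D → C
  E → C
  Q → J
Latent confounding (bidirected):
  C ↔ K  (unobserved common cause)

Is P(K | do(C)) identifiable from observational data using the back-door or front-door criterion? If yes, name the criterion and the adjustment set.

desc(C)\{C}={J,K}; candidates ⊆ {D,E,Q}.
C↔K: latent back-door arc(s) into C.
size 0: {}; under {} C still reaches {D,E,K} ∋ K.
size 1: {D}, {E}, {Q}; under {D} C still reaches {E,K} ∋ K.
size 2: {D,E}, {D,Q}, {E,Q}; under {D,E} C still reaches {K} ∋ K.
C↔K cannot be blocked by any observed set — no back-door set.
No mediator lies on a directed C→…→K path.
Neither criterion identifies P(K|do(C)) in this graph.

P(K|do(C)): not identifiable (no BD/FD set).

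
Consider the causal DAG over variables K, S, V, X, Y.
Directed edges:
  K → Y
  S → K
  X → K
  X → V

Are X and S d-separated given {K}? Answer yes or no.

Bayes-Ball from X | {K} reaches {S,V}.
S ∈ reach(X|{K}) ⇒ X ⊥̸ S | {K}.

No — X and S are d-connected given {K}.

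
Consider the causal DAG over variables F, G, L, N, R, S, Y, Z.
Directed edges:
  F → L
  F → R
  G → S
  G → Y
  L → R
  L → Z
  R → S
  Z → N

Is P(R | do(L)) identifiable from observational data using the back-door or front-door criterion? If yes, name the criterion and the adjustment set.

P(R|do(L)): backdoor, adjust for {F}.

desc(L)\{L}={N,R,S,Z}; candidates ⊆ {F,G,Y}.
size 0: {}; under {} L still reaches {F,R,S} ∋ R.
{F}: L⊥R given {F} in G with L→· removed — back-door holds.
P(R|do(L)) = Σ_{F} P(R|L,F)·P(F).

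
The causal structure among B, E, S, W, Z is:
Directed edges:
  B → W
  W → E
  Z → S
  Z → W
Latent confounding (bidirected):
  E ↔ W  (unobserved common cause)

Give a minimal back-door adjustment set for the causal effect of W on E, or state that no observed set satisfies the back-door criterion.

W→E: no observed back-door set.

desc(W)\{W}={E}; candidates ⊆ {B,S,Z}.
W↔E: latent back-door arc(s) into W.
size 0: {}; under {} W still reaches {B,E,S,Z} ∋ E.
size 1: {B}, {S}, {Z}; under {B} W still reaches {E,S,Z} ∋ E.
size 2: {B,S}, {B,Z}, {S,Z}; under {B,S} W still reaches {E,Z} ∋ E.
W↔E cannot be blocked by any observed set — no back-door set.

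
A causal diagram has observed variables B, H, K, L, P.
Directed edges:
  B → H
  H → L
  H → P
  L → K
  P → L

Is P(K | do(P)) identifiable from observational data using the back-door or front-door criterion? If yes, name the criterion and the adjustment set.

P(K|do(P)): backdoor, adjust for {H}.

desc(P)\{P}={K,L}; candidates ⊆ {B,H}.
size 0: {}; under {} P still reaches {B,H,K,L} ∋ K.
{H}: P⊥K given {H} in G with P→· removed — back-door holds.
P(K|do(P)) = Σ_{H} P(K|P,H)·P(H).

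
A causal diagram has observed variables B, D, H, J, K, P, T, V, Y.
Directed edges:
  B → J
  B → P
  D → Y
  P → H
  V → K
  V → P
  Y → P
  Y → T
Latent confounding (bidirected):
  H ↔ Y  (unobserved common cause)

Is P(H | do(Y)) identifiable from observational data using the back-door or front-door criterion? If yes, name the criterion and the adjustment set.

P(H|do(Y)): frontdoor, adjust for {P}.

desc(Y)\{Y}={H,P,T}; candidates ⊆ {B,D,J,K,V}.
Y↔H: latent back-door arc(s) into Y.
size 0: {}; under {} Y still reaches {D,H} ∋ H.
size 1: {B}, {D}, {J} …(+2); under {B} Y still reaches {D,H} ∋ H.
size 2: {B,D}, {B,J}, {B,K} …(+7); under {B,D} Y still reaches {H} ∋ H.
Y↔H cannot be blocked by any observed set — no back-door set.
{P}: (i) intercepts every directed Y→H path; (ii) no back-door Y→{P}; (iii) {Y} blocks every back-door {P}→H. Front-door holds.
P(H|do(Y)) = Σ_{P} P(P|Y) Σ_{Y'} P(H|P,Y')P(Y').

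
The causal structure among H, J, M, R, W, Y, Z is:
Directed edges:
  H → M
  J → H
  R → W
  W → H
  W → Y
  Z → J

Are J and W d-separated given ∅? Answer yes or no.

Bayes-Ball from J | ∅ reaches {H,M,Z}.
W ∉ reach(J|∅) ⇒ J ⊥ W | ∅.

Yes — J ⊥ W | ∅.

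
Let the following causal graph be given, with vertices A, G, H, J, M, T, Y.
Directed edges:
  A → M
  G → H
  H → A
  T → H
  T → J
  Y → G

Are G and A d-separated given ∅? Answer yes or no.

No — G and A are d-connected given ∅.

Bayes-Ball from G | ∅ reaches {A,H,M,Y}.
A ∈ reach(G|∅) ⇒ G ⊥̸ A | ∅.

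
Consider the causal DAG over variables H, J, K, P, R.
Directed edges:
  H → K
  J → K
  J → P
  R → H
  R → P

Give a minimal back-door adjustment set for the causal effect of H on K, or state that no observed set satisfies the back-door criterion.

H→K: minimal back-door set ∅.

desc(H)\{H}={K}; candidates ⊆ {J,P,R}.
∅: H⊥K given ∅ in G with H→· removed — back-door holds.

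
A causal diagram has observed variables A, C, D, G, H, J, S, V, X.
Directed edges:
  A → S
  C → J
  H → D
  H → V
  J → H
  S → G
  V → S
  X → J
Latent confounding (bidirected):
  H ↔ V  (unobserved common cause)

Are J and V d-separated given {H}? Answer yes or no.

No — J and V are d-connected given {H}.

Bayes-Ball from J | {H} reaches {C,G,S,V,X}.
V ∈ reach(J|{H}) ⇒ J ⊥̸ V | {H}.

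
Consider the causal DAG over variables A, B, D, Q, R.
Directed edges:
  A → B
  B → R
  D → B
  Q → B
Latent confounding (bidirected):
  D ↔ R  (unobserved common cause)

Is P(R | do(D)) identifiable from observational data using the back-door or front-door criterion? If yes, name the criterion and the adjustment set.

P(R|do(D)): frontdoor, adjust for {B}.

desc(D)\{D}={B,R}; candidates ⊆ {A,Q}.
D↔R: latent back-door arc(s) into D.
size 0: {}; under {} D still reaches {R} ∋ R.
size 1: {A}, {Q}; under {A} D still reaches {R} ∋ R.
size 2: {A,Q}; under {A,Q} D still reaches {R} ∋ R.
D↔R cannot be blocked by any observed set — no back-door set.
{B}: (i) intercepts every directed D→R path; (ii) no back-door D→{B}; (iii) {D} blocks every back-door {B}→R. Front-door holds.
P(R|do(D)) = Σ_{B} P(B|D) Σ_{D'} P(R|B,D')P(D').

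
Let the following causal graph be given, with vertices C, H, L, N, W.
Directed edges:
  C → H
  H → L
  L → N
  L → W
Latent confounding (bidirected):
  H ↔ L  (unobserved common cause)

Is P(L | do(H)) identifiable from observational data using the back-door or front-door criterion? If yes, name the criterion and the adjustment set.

desc(H)\{H}={L,N,W}; candidates ⊆ {C}.
H↔L: latent back-door arc(s) into H.
size 0: {}; under {} H still reaches {C,L,N,W} ∋ L.
size 1: {C}; under {C} H still reaches {L,N,W} ∋ L.
H↔L cannot be blocked by any observed set — no back-door set.
No mediator lies on a directed H→…→L path.
Neither criterion identifies P(L|do(H)) in this graph.

P(L|do(H)): not identifiable (no BD/FD set).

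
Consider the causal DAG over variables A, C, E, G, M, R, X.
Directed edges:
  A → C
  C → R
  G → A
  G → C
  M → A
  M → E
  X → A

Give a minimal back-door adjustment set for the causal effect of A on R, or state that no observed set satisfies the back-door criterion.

desc(A)\{A}={C,R}; candidates ⊆ {E,G,M,X}.
size 0: {}; under {} A still reaches {C,E,G,M,R,X} ∋ R.
{G}: A⊥R given {G} in G with A→· removed — back-door holds.

A→R: minimal back-door set {G}.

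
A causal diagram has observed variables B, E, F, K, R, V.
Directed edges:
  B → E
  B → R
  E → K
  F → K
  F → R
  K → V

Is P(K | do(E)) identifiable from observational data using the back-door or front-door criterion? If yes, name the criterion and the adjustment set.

P(K|do(E)): backdoor, adjust for ∅.

desc(E)\{E}={K,V}; candidates ⊆ {B,F,R}.
∅: E⊥K given ∅ in G with E→· removed — back-door holds.
P(K|do(E)) = P(K|E) — no adjustment needed.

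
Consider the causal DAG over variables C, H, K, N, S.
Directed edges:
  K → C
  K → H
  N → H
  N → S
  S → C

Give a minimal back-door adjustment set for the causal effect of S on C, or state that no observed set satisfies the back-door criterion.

S→C: minimal back-door set ∅.

desc(S)\{S}={C}; candidates ⊆ {H,K,N}.
∅: S⊥C given ∅ in G with S→· removed — back-door holds.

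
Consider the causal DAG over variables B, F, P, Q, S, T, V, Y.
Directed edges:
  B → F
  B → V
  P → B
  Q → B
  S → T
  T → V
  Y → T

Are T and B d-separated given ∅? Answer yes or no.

Bayes-Ball from T | ∅ reaches {S,V,Y}.
B ∉ reach(T|∅) ⇒ T ⊥ B | ∅.

Yes — T ⊥ B | ∅.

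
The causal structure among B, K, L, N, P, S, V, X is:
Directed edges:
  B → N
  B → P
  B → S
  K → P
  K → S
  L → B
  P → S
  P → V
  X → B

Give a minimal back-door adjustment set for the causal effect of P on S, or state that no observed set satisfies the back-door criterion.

desc(P)\{P}={S,V}; candidates ⊆ {B,K,L,N,X}.
size 0: {}; under {} P still reaches {B,K,L,N,S,X} ∋ S.
size 1: {B}, {K}, {L} …(+2); under {B} P still reaches {K,S} ∋ S.
{B,K}: P⊥S given {B,K} in G with P→· removed — back-door holds.

P→S: minimal back-door set {B, K}.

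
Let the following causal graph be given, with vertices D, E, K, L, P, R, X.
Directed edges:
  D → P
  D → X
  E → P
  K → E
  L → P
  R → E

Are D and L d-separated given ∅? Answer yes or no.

Yes — D ⊥ L | ∅.

Bayes-Ball from D | ∅ reaches {P,X}.
L ∉ reach(D|∅) ⇒ D ⊥ L | ∅.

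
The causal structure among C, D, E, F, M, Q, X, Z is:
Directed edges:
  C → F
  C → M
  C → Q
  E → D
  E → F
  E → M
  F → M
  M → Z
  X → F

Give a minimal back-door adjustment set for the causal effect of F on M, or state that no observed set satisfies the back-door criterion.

F→M: minimal back-door set {C, E}.

desc(F)\{F}={M,Z}; candidates ⊆ {C,D,E,Q,X}.
size 0: {}; under {} F still reaches {C,D,E,M,Q,X,Z} ∋ M.
size 1: {C}, {D}, {E} …(+2); under {C} F still reaches {D,E,M,X,Z} ∋ M.
{C,E}: F⊥M given {C,E} in G with F→· removed — back-door holds.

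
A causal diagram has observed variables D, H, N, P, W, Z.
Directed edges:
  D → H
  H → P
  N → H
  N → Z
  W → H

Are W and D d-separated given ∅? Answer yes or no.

Bayes-Ball from W | ∅ reaches {H,P}.
D ∉ reach(W|∅) ⇒ W ⊥ D | ∅.

Yes — W ⊥ D | ∅.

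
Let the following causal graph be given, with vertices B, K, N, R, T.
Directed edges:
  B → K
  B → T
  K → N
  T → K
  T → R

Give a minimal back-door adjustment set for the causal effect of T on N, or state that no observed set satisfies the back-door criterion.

T→N: minimal back-door set {B}.

desc(T)\{T}={K,N,R}; candidates ⊆ {B}.
size 0: {}; under {} T still reaches {B,K,N} ∋ N.
{B}: T⊥N given {B} in G with T→· removed — back-door holds.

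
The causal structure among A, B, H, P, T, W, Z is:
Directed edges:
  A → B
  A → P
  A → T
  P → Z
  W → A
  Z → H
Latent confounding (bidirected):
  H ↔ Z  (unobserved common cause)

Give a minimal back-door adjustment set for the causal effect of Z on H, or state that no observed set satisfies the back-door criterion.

desc(Z)\{Z}={H}; candidates ⊆ {A,B,P,T,W}.
Z↔H: latent back-door arc(s) into Z.
size 0: {}; under {} Z still reaches {A,B,H,P,T,W} ∋ H.
size 1: {A}, {B}, {P} …(+2); under {A} Z still reaches {H,P} ∋ H.
size 2: {A,B}, {A,P}, {A,T} …(+7); under {A,B} Z still reaches {H,P} ∋ H.
Z↔H cannot be blocked by any observed set — no back-door set.

Z→H: no observed back-door set.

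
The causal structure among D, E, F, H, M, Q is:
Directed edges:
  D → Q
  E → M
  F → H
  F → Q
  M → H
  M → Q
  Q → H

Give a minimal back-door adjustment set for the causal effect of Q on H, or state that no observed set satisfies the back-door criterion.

desc(Q)\{Q}={H}; candidates ⊆ {D,E,F,M}.
size 0: {}; under {} Q still reaches {D,E,F,H,M} ∋ H.
size 1: {D}, {E}, {F} …(+1); under {D} Q still reaches {E,F,H,M} ∋ H.
{F,M}: Q⊥H given {F,M} in G with Q→· removed — back-door holds.

Q→H: minimal back-door set {F, M}.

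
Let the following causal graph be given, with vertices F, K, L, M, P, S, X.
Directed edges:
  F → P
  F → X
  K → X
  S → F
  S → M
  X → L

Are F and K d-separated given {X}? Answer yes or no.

Bayes-Ball from F | {X} reaches {K,M,P,S}.
K ∈ reach(F|{X}) ⇒ F ⊥̸ K | {X}.

No — F and K are d-connected given {X}.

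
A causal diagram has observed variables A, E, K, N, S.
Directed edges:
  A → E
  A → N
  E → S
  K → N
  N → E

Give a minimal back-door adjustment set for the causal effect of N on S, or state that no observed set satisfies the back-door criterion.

N→S: minimal back-door set {A}.

desc(N)\{N}={E,S}; candidates ⊆ {A,K}.
size 0: {}; under {} N still reaches {A,E,K,S} ∋ S.
{A}: N⊥S given {A} in G with N→· removed — back-door holds.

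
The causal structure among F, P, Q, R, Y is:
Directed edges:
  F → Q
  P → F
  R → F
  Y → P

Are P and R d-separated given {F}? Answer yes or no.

Bayes-Ball from P | {F} reaches {R,Y}.
R ∈ reach(P|{F}) ⇒ P ⊥̸ R | {F}.

No — P and R are d-connected given {F}.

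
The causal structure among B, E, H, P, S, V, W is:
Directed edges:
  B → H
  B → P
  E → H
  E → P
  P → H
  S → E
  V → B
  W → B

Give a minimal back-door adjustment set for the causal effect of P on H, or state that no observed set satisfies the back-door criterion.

desc(P)\{P}={H}; candidates ⊆ {B,E,S,V,W}.
size 0: {}; under {} P still reaches {B,E,H,S,V,W} ∋ H.
size 1: {B}, {E}, {S} …(+2); under {B} P still reaches {E,H,S} ∋ H.
{B,E}: P⊥H given {B,E} in G with P→· removed — back-door holds.

P→H: minimal back-door set {B, E}.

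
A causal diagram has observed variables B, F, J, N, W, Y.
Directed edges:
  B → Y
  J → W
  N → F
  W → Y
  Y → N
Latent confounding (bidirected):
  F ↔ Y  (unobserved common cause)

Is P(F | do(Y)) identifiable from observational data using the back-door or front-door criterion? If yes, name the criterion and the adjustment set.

desc(Y)\{Y}={F,N}; candidates ⊆ {B,J,W}.
Y↔F: latent back-door arc(s) into Y.
size 0: {}; under {} Y still reaches {B,F,J,W} ∋ F.
size 1: {B}, {J}, {W}; under {B} Y still reaches {F,J,W} ∋ F.
size 2: {B,J}, {B,W}, {J,W}; under {B,J} Y still reaches {F,W} ∋ F.
Y↔F cannot be blocked by any observed set — no back-door set.
{N}: (i) intercepts every directed Y→F path; (ii) no back-door Y→{N}; (iii) {Y} blocks every back-door {N}→F. Front-door holds.
P(F|do(Y)) = Σ_{N} P(N|Y) Σ_{Y'} P(F|N,Y')P(Y').

P(F|do(Y)): frontdoor, adjust for {N}.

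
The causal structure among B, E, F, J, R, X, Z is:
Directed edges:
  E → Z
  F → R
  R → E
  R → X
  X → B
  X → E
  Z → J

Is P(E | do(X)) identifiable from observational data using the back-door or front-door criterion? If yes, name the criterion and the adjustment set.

P(E|do(X)): backdoor, adjust for {R}.

desc(X)\{X}={B,E,J,Z}; candidates ⊆ {F,R}.
size 0: {}; under {} X still reaches {E,F,J,R,Z} ∋ E.
{R}: X⊥E given {R} in G with X→· removed — back-door holds.
P(E|do(X)) = Σ_{R} P(E|X,R)·P(R).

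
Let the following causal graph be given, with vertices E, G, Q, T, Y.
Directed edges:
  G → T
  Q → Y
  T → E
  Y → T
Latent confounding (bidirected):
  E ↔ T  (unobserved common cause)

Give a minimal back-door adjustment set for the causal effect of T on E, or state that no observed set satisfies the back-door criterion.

T→E: no observed back-door set.

desc(T)\{T}={E}; candidates ⊆ {G,Q,Y}.
T↔E: latent back-door arc(s) into T.
size 0: {}; under {} T still reaches {E,G,Q,Y} ∋ E.
size 1: {G}, {Q}, {Y}; under {G} T still reaches {E,Q,Y} ∋ E.
size 2: {G,Q}, {G,Y}, {Q,Y}; under {G,Q} T still reaches {E,Y} ∋ E.
T↔E cannot be blocked by any observed set — no back-door set.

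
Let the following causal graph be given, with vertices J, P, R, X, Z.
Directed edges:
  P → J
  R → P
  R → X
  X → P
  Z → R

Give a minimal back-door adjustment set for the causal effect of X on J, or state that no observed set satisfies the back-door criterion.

desc(X)\{X}={J,P}; candidates ⊆ {R,Z}.
size 0: {}; under {} X still reaches {J,P,R,Z} ∋ J.
{R}: X⊥J given {R} in G with X→· removed — back-door holds.

X→J: minimal back-door set {R}.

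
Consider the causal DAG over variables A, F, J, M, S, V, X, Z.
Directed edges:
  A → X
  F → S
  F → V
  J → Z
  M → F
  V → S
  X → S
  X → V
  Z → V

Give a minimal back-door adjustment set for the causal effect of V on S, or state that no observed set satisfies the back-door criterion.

V→S: minimal back-door set {F, X}.

desc(V)\{V}={S}; candidates ⊆ {A,F,J,M,X,Z}.
size 0: {}; under {} V still reaches {A,F,J,M,S,X,Z} ∋ S.
size 1: {A}, {F}, {J} …(+3); under {A} V still reaches {F,J,M,S,X,Z} ∋ S.
{F,X}: V⊥S given {F,X} in G with V→· removed — back-door holds.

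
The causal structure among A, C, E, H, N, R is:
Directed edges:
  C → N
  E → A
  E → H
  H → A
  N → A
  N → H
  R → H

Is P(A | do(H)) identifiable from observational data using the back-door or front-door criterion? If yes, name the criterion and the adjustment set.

desc(H)\{H}={A}; candidates ⊆ {C,E,N,R}.
size 0: {}; under {} H still reaches {A,C,E,N,R} ∋ A.
size 1: {C}, {E}, {N} …(+1); under {C} H still reaches {A,E,N,R} ∋ A.
{E,N}: H⊥A given {E,N} in G with H→· removed — back-door holds.
P(A|do(H)) = Σ_{E,N} P(A|H,E,N)·P(E,N).

P(A|do(H)): backdoor, adjust for {E, N}.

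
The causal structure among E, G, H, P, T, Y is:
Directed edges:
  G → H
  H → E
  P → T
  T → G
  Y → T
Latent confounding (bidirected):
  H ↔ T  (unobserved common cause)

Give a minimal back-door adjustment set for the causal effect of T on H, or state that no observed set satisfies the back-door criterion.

desc(T)\{T}={E,G,H}; candidates ⊆ {P,Y}.
T↔H: latent back-door arc(s) into T.
size 0: {}; under {} T still reaches {E,H,P,Y} ∋ H.
size 1: {P}, {Y}; under {P} T still reaches {E,H,Y} ∋ H.
size 2: {P,Y}; under {P,Y} T still reaches {E,H} ∋ H.
T↔H cannot be blocked by any observed set — no back-door set.

T→H: no observed back-door set.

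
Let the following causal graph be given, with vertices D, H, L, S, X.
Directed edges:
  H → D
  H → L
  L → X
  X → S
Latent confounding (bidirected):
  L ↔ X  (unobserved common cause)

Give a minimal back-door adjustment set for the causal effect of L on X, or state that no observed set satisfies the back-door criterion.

L→X: no observed back-door set.

desc(L)\{L}={S,X}; candidates ⊆ {D,H}.
L↔X: latent back-door arc(s) into L.
size 0: {}; under {} L still reaches {D,H,S,X} ∋ X.
size 1: {D}, {H}; under {D} L still reaches {H,S,X} ∋ X.
size 2: {D,H}; under {D,H} L still reaches {S,X} ∋ X.
L↔X cannot be blocked by any observed set — no back-door set.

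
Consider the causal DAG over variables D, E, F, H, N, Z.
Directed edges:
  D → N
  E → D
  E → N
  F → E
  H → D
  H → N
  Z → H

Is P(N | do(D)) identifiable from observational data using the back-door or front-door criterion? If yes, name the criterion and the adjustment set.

P(N|do(D)): backdoor, adjust for {E, H}.

desc(D)\{D}={N}; candidates ⊆ {E,F,H,Z}.
size 0: {}; under {} D still reaches {E,F,H,N,Z} ∋ N.
size 1: {E}, {F}, {H} …(+1); under {E} D still reaches {H,N,Z} ∋ N.
{E,H}: D⊥N given {E,H} in G with D→· removed — back-door holds.
P(N|do(D)) = Σ_{E,H} P(N|D,E,H)·P(E,H).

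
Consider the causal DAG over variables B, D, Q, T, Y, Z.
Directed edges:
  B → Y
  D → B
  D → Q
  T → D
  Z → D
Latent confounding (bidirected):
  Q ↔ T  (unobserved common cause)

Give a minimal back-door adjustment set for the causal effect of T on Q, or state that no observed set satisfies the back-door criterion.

T→Q: no observed back-door set.

desc(T)\{T}={B,D,Q,Y}; candidates ⊆ {Z}.
T↔Q: latent back-door arc(s) into T.
size 0: {}; under {} T still reaches {Q} ∋ Q.
size 1: {Z}; under {Z} T still reaches {Q} ∋ Q.
T↔Q cannot be blocked by any observed set — no back-door set.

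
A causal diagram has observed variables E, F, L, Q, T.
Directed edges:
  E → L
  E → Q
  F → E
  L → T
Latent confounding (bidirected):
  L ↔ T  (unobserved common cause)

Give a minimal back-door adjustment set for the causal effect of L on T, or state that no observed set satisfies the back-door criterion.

L→T: no observed back-door set.

desc(L)\{L}={T}; candidates ⊆ {E,F,Q}.
L↔T: latent back-door arc(s) into L.
size 0: {}; under {} L still reaches {E,F,Q,T} ∋ T.
size 1: {E}, {F}, {Q}; under {E} L still reaches {T} ∋ T.
size 2: {E,F}, {E,Q}, {F,Q}; under {E,F} L still reaches {T} ∋ T.
L↔T cannot be blocked by any observed set — no back-door set.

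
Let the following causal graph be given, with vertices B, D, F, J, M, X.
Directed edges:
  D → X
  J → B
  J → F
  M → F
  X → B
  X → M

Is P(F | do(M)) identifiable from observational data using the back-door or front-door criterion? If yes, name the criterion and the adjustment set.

desc(M)\{M}={F}; candidates ⊆ {B,D,J,X}.
∅: M⊥F given ∅ in G with M→· removed — back-door holds.
P(F|do(M)) = P(F|M) — no adjustment needed.

P(F|do(M)): backdoor, adjust for ∅.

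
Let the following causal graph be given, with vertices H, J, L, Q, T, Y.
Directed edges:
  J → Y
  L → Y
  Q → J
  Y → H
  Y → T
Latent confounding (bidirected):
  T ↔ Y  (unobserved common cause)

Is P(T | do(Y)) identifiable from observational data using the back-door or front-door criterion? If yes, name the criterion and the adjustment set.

desc(Y)\{Y}={H,T}; candidates ⊆ {J,L,Q}.
Y↔T: latent back-door arc(s) into Y.
size 0: {}; under {} Y still reaches {J,L,Q,T} ∋ T.
size 1: {J}, {L}, {Q}; under {J} Y still reaches {L,T} ∋ T.
size 2: {J,L}, {J,Q}, {L,Q}; under {J,L} Y still reaches {T} ∋ T.
Y↔T cannot be blocked by any observed set — no back-door set.
No mediator lies on a directed Y→…→T path.
Neither criterion identifies P(T|do(Y)) in this graph.

P(T|do(Y)): not identifiable (no BD/FD set).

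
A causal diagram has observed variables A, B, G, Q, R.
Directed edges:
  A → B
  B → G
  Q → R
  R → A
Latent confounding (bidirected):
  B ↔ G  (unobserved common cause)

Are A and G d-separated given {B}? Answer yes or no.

No — A and G are d-connected given {B}.

Bayes-Ball from A | {B} reaches {G,Q,R}.
G ∈ reach(A|{B}) ⇒ A ⊥̸ G | {B}.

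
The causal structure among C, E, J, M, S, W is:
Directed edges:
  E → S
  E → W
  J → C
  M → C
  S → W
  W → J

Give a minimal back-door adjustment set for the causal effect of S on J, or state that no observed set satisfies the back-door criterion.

S→J: minimal back-door set {E}.

desc(S)\{S}={C,J,W}; candidates ⊆ {E,M}.
size 0: {}; under {} S still reaches {C,E,J,W} ∋ J.
{E}: S⊥J given {E} in G with S→· removed — back-door holds.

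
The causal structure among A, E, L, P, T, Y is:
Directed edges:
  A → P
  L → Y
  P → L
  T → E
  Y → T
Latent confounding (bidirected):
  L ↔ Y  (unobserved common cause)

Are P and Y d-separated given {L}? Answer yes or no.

Bayes-Ball from P | {L} reaches {A,E,T,Y}.
Y ∈ reach(P|{L}) ⇒ P ⊥̸ Y | {L}.

No — P and Y are d-connected given {L}.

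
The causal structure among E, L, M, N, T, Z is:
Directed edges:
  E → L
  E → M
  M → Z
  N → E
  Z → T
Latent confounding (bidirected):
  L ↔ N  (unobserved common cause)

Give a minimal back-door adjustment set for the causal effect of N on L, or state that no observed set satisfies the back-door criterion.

N→L: no observed back-door set.

desc(N)\{N}={E,L,M,T,Z}; candidates ⊆ {—}.
N↔L: latent back-door arc(s) into N.
size 0: {}; under {} N still reaches {L} ∋ L.
N↔L cannot be blocked by any observed set — no back-door set.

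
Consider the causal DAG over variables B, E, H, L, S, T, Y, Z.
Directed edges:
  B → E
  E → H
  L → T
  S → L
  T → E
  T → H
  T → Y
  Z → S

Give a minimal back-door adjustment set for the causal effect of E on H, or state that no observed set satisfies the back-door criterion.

E→H: minimal back-door set {T}.

desc(E)\{E}={H}; candidates ⊆ {B,L,S,T,Y,Z}.
size 0: {}; under {} E still reaches {B,H,L,S,T,Y,Z} ∋ H.
{T}: E⊥H given {T} in G with E→· removed — back-door holds.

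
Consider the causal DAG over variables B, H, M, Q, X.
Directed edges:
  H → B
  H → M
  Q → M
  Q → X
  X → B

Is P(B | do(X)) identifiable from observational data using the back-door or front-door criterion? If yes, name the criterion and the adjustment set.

P(B|do(X)): backdoor, adjust for ∅.

desc(X)\{X}={B}; candidates ⊆ {H,M,Q}.
∅: X⊥B given ∅ in G with X→· removed — back-door holds.
P(B|do(X)) = P(B|X) — no adjustment needed.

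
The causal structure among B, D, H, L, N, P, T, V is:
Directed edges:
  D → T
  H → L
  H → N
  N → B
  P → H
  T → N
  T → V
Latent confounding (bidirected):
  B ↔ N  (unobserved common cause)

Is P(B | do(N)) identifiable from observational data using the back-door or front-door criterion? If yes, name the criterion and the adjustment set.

desc(N)\{N}={B}; candidates ⊆ {D,H,L,P,T,V}.
N↔B: latent back-door arc(s) into N.
size 0: {}; under {} N still reaches {B,D,H,L,P,T,V} ∋ B.
size 1: {D}, {H}, {L} …(+3); under {D} N still reaches {B,H,L,P,T,V} ∋ B.
size 2: {D,H}, {D,L}, {D,P} …(+12); under {D,H} N still reaches {B,T,V} ∋ B.
N↔B cannot be blocked by any observed set — no back-door set.
No mediator lies on a directed N→…→B path.
Neither criterion identifies P(B|do(N)) in this graph.

P(B|do(N)): not identifiable (no BD/FD set).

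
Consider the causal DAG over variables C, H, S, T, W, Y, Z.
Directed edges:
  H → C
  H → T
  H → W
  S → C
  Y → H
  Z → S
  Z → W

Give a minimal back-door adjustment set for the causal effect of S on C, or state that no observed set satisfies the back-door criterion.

S→C: minimal back-door set ∅.

desc(S)\{S}={C}; candidates ⊆ {H,T,W,Y,Z}.
∅: S⊥C given ∅ in G with S→· removed — back-door holds.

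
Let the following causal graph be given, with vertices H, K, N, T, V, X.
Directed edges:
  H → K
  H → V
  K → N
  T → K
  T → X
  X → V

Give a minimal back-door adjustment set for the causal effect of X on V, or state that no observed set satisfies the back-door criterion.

desc(X)\{X}={V}; candidates ⊆ {H,K,N,T}.
∅: X⊥V given ∅ in G with X→· removed — back-door holds.

X→V: minimal back-door set ∅.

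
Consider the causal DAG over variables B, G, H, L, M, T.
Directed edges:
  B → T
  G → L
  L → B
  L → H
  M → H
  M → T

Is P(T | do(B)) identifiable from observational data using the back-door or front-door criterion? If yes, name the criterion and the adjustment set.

P(T|do(B)): backdoor, adjust for ∅.

desc(B)\{B}={T}; candidates ⊆ {G,H,L,M}.
∅: B⊥T given ∅ in G with B→· removed — back-door holds.
P(T|do(B)) = P(T|B) — no adjustment needed.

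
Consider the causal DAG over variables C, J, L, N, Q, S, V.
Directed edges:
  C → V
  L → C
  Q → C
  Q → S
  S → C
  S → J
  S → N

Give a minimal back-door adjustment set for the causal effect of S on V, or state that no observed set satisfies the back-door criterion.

S→V: minimal back-door set {Q}.

desc(S)\{S}={C,J,N,V}; candidates ⊆ {L,Q}.
size 0: {}; under {} S still reaches {C,Q,V} ∋ V.
{Q}: S⊥V given {Q} in G with S→· removed — back-door holds.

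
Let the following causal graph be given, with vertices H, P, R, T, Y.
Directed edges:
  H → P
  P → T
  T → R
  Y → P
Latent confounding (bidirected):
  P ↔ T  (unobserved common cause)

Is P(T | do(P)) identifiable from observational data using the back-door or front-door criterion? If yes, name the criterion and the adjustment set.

P(T|do(P)): not identifiable (no BD/FD set).

desc(P)\{P}={R,T}; candidates ⊆ {H,Y}.
P↔T: latent back-door arc(s) into P.
size 0: {}; under {} P still reaches {H,R,T,Y} ∋ T.
size 1: {H}, {Y}; under {H} P still reaches {R,T,Y} ∋ T.
size 2: {H,Y}; under {H,Y} P still reaches {R,T} ∋ T.
P↔T cannot be blocked by any observed set — no back-door set.
No mediator lies on a directed P→…→T path.
Neither criterion identifies P(T|do(P)) in this graph.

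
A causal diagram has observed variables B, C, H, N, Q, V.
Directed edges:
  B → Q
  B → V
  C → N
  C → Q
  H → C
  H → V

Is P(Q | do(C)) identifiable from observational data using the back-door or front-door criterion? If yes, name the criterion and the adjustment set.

P(Q|do(C)): backdoor, adjust for ∅.

desc(C)\{C}={N,Q}; candidates ⊆ {B,H,V}.
∅: C⊥Q given ∅ in G with C→· removed — back-door holds.
P(Q|do(C)) = P(Q|C) — no adjustment needed.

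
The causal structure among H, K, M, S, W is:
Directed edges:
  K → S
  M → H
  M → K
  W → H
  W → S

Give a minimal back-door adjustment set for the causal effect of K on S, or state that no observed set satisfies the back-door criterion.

desc(K)\{K}={S}; candidates ⊆ {H,M,W}.
∅: K⊥S given ∅ in G with K→· removed — back-door holds.

K→S: minimal back-door set ∅.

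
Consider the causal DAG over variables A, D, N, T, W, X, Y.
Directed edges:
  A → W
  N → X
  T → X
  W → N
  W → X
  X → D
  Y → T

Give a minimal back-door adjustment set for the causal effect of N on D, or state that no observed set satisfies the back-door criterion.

desc(N)\{N}={D,X}; candidates ⊆ {A,T,W,Y}.
size 0: {}; under {} N still reaches {A,D,W,X} ∋ D.
{W}: N⊥D given {W} in G with N→· removed — back-door holds.

N→D: minimal back-door set {W}.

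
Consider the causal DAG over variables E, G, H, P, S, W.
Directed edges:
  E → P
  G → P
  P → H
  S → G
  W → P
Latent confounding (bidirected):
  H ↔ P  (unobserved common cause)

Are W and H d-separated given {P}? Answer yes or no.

No — W and H are d-connected given {P}.

Bayes-Ball from W | {P} reaches {E,G,H,S}.
H ∈ reach(W|{P}) ⇒ W ⊥̸ H | {P}.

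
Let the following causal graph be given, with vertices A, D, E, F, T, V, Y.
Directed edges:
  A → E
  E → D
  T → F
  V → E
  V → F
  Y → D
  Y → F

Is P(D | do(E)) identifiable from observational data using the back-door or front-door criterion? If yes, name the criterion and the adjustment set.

P(D|do(E)): backdoor, adjust for ∅.

desc(E)\{E}={D}; candidates ⊆ {A,F,T,V,Y}.
∅: E⊥D given ∅ in G with E→· removed — back-door holds.
P(D|do(E)) = P(D|E) — no adjustment needed.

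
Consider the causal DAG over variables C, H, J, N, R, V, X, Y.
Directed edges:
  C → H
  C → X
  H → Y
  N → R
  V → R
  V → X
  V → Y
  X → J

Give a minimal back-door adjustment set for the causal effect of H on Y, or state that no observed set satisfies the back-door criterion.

desc(H)\{H}={Y}; candidates ⊆ {C,J,N,R,V,X}.
∅: H⊥Y given ∅ in G with H→· removed — back-door holds.

H→Y: minimal back-door set ∅.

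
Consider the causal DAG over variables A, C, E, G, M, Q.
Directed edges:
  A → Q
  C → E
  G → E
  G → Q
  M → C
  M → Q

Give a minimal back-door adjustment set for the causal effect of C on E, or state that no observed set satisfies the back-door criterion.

C→E: minimal back-door set ∅.

desc(C)\{C}={E}; candidates ⊆ {A,G,M,Q}.
∅: C⊥E given ∅ in G with C→· removed — back-door holds.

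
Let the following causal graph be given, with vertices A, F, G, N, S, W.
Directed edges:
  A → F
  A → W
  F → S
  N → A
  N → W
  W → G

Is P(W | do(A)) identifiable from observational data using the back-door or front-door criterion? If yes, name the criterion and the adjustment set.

desc(A)\{A}={F,G,S,W}; candidates ⊆ {N}.
size 0: {}; under {} A still reaches {G,N,W} ∋ W.
{N}: A⊥W given {N} in G with A→· removed — back-door holds.
P(W|do(A)) = Σ_{N} P(W|A,N)·P(N).

P(W|do(A)): backdoor, adjust for {N}.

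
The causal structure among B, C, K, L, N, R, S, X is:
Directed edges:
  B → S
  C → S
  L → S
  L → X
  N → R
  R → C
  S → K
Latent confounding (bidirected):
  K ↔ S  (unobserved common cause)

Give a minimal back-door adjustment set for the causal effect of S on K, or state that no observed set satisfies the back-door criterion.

S→K: no observed back-door set.

desc(S)\{S}={K}; candidates ⊆ {B,C,L,N,R,X}.
S↔K: latent back-door arc(s) into S.
size 0: {}; under {} S still reaches {B,C,K,L,N,R,X} ∋ K.
size 1: {B}, {C}, {L} …(+3); under {B} S still reaches {C,K,L,N,R,X} ∋ K.
size 2: {B,C}, {B,L}, {B,N} …(+12); under {B,C} S still reaches {K,L,X} ∋ K.
S↔K cannot be blocked by any observed set — no back-door set.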